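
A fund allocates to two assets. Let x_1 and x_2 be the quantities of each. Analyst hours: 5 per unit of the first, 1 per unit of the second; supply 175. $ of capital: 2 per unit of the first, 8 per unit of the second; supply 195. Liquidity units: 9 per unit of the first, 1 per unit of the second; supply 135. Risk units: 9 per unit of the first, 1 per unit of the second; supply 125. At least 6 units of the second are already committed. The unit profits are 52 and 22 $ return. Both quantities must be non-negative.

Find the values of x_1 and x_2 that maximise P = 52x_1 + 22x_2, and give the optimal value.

x_1 = 23/2, x_2 = 43/2, maximum P = 1071

Vertices and P = 52x_1 + 22x_2:
  (0, 195/8) → P = 2145/4
  (0, 6) → P = 132
  (23/2, 43/2) → P = 1071
  (119/9, 6) → P = 7376/9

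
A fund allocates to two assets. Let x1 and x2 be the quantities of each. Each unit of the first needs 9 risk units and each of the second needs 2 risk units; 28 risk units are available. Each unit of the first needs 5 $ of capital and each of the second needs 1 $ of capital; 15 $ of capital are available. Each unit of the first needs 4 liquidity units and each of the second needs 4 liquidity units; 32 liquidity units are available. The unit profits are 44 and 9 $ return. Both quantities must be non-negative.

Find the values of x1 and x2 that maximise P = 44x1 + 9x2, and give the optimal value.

x1 = 2, x2 = 5, maximum P = 133

Corner points and P = 44x1 + 9x2:
  (0, 0) → P = 0
  (0, 8) → P = 72
  (3, 0) → P = 132
  (2, 5) → P = 133
  (12/7, 44/7) → P = 132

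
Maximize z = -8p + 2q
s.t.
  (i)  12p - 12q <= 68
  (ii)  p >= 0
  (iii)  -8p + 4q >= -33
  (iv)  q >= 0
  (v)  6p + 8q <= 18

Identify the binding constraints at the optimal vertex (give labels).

(ii) and (v)

Feasible corners and z = -8p + 2q:
  (0, 0) → z = 0
  (0, 9/4) → z = 9/2
  (3, 0) → z = -24

The maximum is at (0, 9/4). Substituting into each constraint, equality holds for (ii) and (v); the remaining constraints have slack.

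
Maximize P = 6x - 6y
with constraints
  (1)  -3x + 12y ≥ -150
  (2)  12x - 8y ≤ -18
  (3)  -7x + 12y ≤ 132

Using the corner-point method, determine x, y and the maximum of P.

x = -59/5, y = -309/20, maximum P = 219/10

The optimum lies where -3x + 12y = -150 and 12x - 8y = -18.
Solving simultaneously gives x = -59/5, y = -309/20.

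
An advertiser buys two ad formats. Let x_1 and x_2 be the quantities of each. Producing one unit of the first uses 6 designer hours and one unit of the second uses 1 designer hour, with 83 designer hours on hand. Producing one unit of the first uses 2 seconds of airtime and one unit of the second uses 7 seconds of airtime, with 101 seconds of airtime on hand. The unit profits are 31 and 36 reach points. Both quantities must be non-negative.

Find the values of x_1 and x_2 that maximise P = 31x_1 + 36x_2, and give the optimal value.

Extreme points and P = 31x_1 + 36x_2:
  (0, 0) → P = 0
  (0, 101/7) → P = 3636/7
  (83/6, 0) → P = 2573/6
  (12, 11) → P = 768

x_1 = 12, x_2 = 11, maximum P = 768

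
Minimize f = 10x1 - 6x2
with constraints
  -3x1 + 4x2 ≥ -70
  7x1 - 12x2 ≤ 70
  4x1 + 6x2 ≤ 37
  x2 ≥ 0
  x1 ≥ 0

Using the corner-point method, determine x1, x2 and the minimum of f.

x1 = 0, x2 = 37/6, minimum f = -37

Corner points and f = 10x1 - 6x2:
  (37/4, 0) → f = 185/2
  (0, 37/6) → f = -37
  (0, 0) → f = 0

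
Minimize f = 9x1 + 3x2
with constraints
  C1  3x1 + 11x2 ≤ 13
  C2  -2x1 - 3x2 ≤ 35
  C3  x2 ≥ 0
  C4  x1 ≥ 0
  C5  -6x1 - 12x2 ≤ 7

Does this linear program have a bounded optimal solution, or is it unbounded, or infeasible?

bounded optimum

Corner points and f = 9x1 + 3x2:
  (13/3, 0) → f = 39
  (0, 13/11) → f = 39/11
  (0, 0) → f = 0
The feasible region has finitely many vertices and no improving ray; the minimum is 0 at (0, 0).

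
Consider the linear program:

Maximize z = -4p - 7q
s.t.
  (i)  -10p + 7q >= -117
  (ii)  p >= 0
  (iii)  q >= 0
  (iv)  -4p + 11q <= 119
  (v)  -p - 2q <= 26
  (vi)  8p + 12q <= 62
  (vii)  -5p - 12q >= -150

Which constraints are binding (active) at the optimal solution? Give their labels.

Extreme points and z = -4p - 7q:
  (0, 0) → z = 0
  (0, 31/6) → z = -217/6
  (31/4, 0) → z = -31

The maximum is at (0, 0). Substituting into each constraint, equality holds for (ii) and (iii); the remaining constraints have slack.

(ii) and (iii)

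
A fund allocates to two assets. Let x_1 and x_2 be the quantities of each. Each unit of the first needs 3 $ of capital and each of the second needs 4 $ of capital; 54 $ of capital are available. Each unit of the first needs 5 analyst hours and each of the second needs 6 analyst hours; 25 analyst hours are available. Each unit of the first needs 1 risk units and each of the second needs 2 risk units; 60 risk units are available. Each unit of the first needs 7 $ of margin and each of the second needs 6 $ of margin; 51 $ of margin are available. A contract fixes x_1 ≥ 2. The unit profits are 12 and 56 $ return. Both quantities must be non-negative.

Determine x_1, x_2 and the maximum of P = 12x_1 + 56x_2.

Feasible corners and P = 12x_1 + 56x_2:
  (5, 0) → P = 60
  (2, 0) → P = 24
  (2, 5/2) → P = 164

The binding constraints are 5x_1 + 6x_2 = 25 and x_1 = 2.
Solving simultaneously gives x_1 = 2, x_2 = 5/2.

x_1 = 2, x_2 = 5/2, maximum P = 164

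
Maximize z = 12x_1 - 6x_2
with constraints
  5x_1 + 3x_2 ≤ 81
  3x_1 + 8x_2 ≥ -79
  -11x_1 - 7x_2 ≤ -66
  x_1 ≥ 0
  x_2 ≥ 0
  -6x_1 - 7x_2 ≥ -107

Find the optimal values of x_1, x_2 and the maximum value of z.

x_1 = 81/5, x_2 = 0, maximum z = 972/5

Extreme points and z = 12x_1 - 6x_2:
  (81/5, 0) → z = 972/5
  (246/17, 49/17) → z = 2658/17
  (0, 66/7) → z = -396/7
  (6, 0) → z = 72
  (0, 107/7) → z = -642/7

At the optimal vertex, 5x_1 + 3x_2 = 81 and x_2 = 0.
Solving simultaneously gives x_1 = 81/5, x_2 = 0.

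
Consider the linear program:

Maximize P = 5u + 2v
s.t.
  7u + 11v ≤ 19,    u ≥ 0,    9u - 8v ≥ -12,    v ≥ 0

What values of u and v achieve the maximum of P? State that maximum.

Extreme points and P = 5u + 2v:
  (4/31, 51/31) → P = 122/31
  (19/7, 0) → P = 95/7
  (0, 3/2) → P = 3
  (0, 0) → P = 0

u = 19/7, v = 0, maximum P = 95/7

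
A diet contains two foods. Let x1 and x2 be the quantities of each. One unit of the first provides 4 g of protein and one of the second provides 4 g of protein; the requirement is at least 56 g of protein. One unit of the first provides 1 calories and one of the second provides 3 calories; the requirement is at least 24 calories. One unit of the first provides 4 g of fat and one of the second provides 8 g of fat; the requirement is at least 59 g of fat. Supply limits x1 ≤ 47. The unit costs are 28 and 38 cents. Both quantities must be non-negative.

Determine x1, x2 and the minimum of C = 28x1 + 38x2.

x1 = 9, x2 = 5, minimum C = 442

Corner points and C = 28x1 + 38x2:
  (0, 14) → C = 532
  (24, 0) → C = 672
  (47, 0) → C = 1316
  (9, 5) → C = 442
The feasible region is unbounded (it extends along (0, 1)), but C strictly increases along every unbounded feasible direction, so there is no improving ray and the minimum is attained at a vertex.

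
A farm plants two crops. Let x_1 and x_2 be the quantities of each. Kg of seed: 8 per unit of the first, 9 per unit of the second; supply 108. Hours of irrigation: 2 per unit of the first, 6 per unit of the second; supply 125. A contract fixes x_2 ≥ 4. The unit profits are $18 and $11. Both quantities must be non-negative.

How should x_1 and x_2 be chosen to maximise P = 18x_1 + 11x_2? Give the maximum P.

Extreme points and P = 18x_1 + 11x_2:
  (0, 12) → P = 132
  (0, 4) → P = 44
  (9, 4) → P = 206

x_1 = 9, x_2 = 4, maximum P = 206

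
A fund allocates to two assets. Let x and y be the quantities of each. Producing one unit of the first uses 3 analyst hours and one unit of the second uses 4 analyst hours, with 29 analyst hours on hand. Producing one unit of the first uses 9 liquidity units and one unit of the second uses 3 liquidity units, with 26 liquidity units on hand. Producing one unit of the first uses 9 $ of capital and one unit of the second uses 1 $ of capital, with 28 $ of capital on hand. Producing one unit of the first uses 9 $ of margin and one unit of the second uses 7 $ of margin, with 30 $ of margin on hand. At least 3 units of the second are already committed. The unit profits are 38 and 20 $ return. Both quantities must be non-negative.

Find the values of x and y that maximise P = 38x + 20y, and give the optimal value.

x = 1, y = 3, maximum P = 98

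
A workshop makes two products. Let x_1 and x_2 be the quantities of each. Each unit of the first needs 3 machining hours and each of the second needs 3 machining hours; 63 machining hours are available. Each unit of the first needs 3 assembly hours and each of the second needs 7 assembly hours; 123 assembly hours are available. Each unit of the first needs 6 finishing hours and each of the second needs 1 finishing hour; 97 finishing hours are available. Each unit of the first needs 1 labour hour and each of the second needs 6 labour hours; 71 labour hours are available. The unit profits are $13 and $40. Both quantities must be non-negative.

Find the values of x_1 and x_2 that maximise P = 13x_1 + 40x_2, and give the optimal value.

Feasible corners and P = 13x_1 + 40x_2:
  (0, 0) → P = 0
  (0, 71/6) → P = 1420/3
  (97/6, 0) → P = 1261/6
  (76/5, 29/5) → P = 2148/5
  (11, 10) → P = 543

x_1 = 11, x_2 = 10, maximum P = 543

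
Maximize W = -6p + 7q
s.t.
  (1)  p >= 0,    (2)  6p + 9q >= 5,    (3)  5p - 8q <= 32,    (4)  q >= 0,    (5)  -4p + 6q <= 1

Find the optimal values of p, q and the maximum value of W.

p = 7/24, q = 13/36, maximum W = 7/9

Vertices and W = -6p + 7q:
  (5/6, 0) → W = -5
  (7/24, 13/36) → W = 7/9
  (32/5, 0) → W = -192/5
The feasible region is unbounded (it extends along (3, 2), (8, 5)), but W strictly decreases along every unbounded feasible direction, so there is no improving ray and the maximum is attained at a vertex.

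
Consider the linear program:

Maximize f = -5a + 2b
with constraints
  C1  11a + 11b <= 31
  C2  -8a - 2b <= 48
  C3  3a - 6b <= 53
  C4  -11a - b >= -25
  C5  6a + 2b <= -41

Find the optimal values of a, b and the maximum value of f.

a = -7/2, b = -10, maximum f = -5/2

Vertices and f = -5a + 2b:
  (-91/27, -284/27) → f = -113/27
  (-7/2, -10) → f = -5/2
  (-10/3, -21/2) → f = -13/3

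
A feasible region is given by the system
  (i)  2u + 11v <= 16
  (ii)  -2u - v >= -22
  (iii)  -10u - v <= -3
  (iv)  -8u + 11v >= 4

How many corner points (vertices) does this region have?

Pairwise boundary intersections that survive every other constraint:
  (17/108, 77/54)
  (6/5, 68/55)
  (29/118, 32/59)

3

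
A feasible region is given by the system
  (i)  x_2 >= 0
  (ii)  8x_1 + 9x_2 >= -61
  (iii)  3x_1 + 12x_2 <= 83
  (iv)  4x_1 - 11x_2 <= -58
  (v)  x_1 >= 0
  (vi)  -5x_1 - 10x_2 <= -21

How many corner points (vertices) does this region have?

Pairwise boundary intersections that survive every other constraint:
  (217/81, 506/81)
  (0, 83/12)
  (0, 58/11)

3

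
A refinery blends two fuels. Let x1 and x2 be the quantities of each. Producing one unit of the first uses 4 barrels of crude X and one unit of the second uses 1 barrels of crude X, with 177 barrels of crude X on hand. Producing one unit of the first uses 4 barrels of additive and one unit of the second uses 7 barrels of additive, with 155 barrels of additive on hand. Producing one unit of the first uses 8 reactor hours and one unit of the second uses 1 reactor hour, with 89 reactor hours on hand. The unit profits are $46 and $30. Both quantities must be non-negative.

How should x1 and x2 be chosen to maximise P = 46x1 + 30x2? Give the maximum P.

Extreme points and P = 46x1 + 30x2:
  (0, 0) → P = 0
  (0, 155/7) → P = 4650/7
  (89/8, 0) → P = 2047/4
  (9, 17) → P = 924

x1 = 9, x2 = 17, maximum P = 924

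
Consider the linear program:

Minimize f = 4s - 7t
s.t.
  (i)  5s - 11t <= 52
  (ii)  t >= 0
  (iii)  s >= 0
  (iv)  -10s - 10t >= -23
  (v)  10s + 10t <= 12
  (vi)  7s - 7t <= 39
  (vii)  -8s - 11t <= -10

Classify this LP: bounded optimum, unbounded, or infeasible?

Vertices and f = 4s - 7t:
  (0, 6/5) → f = -42/5
  (0, 10/11) → f = -70/11
  (16/15, 2/15) → f = 10/3
The feasible region has finitely many vertices and no improving ray; the minimum is -42/5 at (0, 6/5).

bounded optimum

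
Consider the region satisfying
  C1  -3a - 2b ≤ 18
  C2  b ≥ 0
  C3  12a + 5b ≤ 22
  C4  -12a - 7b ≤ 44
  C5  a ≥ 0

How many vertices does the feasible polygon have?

3

Intersecting each pair of boundary lines and keeping only the points that satisfy every inequality leaves:
  (11/6, 0)
  (0, 0)
  (0, 22/5)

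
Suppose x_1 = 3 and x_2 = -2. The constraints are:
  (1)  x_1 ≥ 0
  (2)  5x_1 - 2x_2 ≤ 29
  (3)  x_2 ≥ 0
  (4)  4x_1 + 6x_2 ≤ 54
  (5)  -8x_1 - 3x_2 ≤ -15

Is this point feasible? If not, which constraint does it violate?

not feasible — violates (3)

Constraint (3): x_2 = -2, which is not ≥ 0. All other constraints are satisfied.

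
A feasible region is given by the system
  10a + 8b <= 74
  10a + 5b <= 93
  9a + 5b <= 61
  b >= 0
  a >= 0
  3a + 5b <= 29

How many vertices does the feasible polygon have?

Intersecting each pair of boundary lines and keeping only the points that satisfy every inequality leaves:
  (59/11, 28/11)
  (69/13, 34/13)
  (61/9, 0)
  (0, 0)
  (0, 29/5)

5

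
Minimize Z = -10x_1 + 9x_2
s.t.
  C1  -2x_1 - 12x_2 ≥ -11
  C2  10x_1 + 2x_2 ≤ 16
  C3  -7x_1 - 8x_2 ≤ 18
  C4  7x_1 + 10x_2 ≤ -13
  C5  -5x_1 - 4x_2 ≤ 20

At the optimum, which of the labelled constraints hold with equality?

C2 and C3

Corner points and Z = -10x_1 + 9x_2:
  (-76/17, 113/68) → Z = 4057/68
  (-133/32, 103/64) → Z = 3587/64
  (82/33, -146/33) → Z = -194/3
  (93/43, -121/43) → Z = -2019/43

The minimum is at (82/33, -146/33). Substituting into each constraint, equality holds for C2 and C3; the remaining constraints have slack.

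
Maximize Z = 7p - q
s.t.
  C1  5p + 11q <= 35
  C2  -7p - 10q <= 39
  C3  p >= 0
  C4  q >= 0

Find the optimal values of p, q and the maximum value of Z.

Vertices and Z = 7p - q:
  (0, 35/11) → Z = -35/11
  (7, 0) → Z = 49
  (0, 0) → Z = 0

p = 7, q = 0, maximum Z = 49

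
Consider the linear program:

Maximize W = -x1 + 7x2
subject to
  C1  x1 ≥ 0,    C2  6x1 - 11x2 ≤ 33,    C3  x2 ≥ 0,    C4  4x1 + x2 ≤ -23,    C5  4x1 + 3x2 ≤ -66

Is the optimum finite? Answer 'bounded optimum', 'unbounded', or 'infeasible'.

infeasible

The boundaries x2 = 0 and 4x1 + 3x2 = -66 meet at (-33/2, 0), but that point violates x1 ≥ 0. Every candidate vertex is excluded by some other constraint, so the feasible region is empty.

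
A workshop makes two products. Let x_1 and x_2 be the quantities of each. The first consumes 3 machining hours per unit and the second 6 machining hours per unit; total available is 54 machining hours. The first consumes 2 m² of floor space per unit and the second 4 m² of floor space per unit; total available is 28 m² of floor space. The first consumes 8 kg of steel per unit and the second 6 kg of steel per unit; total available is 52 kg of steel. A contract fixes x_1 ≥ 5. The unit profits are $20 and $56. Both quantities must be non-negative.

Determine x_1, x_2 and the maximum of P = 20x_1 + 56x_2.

x_1 = 5, x_2 = 2, maximum P = 212

Feasible corners and P = 20x_1 + 56x_2:
  (13/2, 0) → P = 130
  (5, 0) → P = 100
  (5, 2) → P = 212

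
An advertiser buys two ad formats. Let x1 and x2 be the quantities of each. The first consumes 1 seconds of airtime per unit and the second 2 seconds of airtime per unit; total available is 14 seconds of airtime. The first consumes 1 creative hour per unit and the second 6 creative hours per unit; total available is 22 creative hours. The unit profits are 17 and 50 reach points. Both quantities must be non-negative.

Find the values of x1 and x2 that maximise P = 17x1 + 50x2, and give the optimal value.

Feasible corners and P = 17x1 + 50x2:
  (0, 0) → P = 0
  (0, 11/3) → P = 550/3
  (14, 0) → P = 238
  (10, 2) → P = 270

x1 = 10, x2 = 2, maximum P = 270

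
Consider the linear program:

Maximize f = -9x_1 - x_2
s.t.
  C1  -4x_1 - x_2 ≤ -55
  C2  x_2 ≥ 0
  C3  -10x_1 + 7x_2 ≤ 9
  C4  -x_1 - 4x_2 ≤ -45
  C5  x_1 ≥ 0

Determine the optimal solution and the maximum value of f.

x_1 = 188/19, x_2 = 293/19, maximum f = -1985/19

Vertices and f = -9x_1 - x_2:
  (188/19, 293/19) → f = -1985/19
  (35/3, 25/3) → f = -340/3
  (45, 0) → f = -405
The feasible region is unbounded (it extends along (7, 10), (1, 0)), but f strictly decreases along every unbounded feasible direction, so there is no improving ray and the maximum is attained at a vertex.

The binding constraints are -4x_1 - x_2 = -55 and -10x_1 + 7x_2 = 9.
Solving simultaneously gives x_1 = 188/19, x_2 = 293/19.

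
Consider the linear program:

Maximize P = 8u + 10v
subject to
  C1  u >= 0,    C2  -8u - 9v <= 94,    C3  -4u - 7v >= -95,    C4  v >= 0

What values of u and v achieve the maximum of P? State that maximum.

Feasible corners and P = 8u + 10v:
  (0, 95/7) → P = 950/7
  (0, 0) → P = 0
  (95/4, 0) → P = 190

At the optimal vertex, -4u - 7v = -95 and v = 0.
Solving simultaneously gives u = 95/4, v = 0.

u = 95/4, v = 0, maximum P = 190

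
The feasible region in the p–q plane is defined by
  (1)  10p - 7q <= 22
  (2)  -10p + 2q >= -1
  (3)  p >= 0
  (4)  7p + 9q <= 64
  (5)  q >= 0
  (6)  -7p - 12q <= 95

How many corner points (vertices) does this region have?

4

The feasible vertices (each the meet of two boundaries and inside every other half-plane) are:
  (137/104, 633/104)
  (1/10, 0)
  (0, 64/9)
  (0, 0)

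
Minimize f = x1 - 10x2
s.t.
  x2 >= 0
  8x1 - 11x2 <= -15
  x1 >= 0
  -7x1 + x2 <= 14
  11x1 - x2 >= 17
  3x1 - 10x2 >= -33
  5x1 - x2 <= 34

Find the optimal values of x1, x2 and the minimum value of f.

x1 = 213/47, x2 = 219/47, minimum f = -1977/47

The optimum lies where 8x1 - 11x2 = -15 and 3x1 - 10x2 = -33.
Solving simultaneously gives x1 = 213/47, x2 = 219/47.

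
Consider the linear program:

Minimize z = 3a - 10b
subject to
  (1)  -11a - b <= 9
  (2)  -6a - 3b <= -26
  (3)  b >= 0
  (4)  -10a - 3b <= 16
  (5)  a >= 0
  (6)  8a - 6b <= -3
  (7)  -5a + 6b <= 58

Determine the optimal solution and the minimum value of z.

Feasible corners and z = 3a - 10b:
  (0, 26/3) → z = -260/3
  (49/20, 113/30) → z = -1819/60
  (0, 29/3) → z = -290/3
  (55/3, 449/18) → z = -1750/9

a = 55/3, b = 449/18, minimum z = -1750/9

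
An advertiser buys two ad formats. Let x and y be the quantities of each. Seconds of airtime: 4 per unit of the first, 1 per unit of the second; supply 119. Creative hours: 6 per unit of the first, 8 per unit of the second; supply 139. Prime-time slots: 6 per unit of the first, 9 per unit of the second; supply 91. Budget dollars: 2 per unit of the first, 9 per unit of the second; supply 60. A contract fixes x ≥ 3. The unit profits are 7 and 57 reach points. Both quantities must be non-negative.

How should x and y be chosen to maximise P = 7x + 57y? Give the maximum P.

The binding constraints are 2x + 9y = 60 and x = 3.
Solving simultaneously gives x = 3, y = 6.

x = 3, y = 6, maximum P = 363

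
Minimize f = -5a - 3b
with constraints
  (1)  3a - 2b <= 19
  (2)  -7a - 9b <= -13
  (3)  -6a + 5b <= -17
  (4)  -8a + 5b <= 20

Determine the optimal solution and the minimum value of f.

a = 61/3, b = 21, minimum f = -494/3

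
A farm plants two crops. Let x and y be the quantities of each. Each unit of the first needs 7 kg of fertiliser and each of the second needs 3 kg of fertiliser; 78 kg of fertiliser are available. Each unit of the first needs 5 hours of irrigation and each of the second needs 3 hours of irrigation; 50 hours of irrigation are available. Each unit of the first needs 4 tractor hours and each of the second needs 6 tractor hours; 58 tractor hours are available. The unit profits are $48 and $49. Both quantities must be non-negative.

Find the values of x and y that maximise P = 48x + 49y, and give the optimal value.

Corner points and P = 48x + 49y:
  (0, 0) → P = 0
  (0, 29/3) → P = 1421/3
  (10, 0) → P = 480
  (7, 5) → P = 581

The optimum lies where 5x + 3y = 50 and 4x + 6y = 58.
Solving simultaneously gives x = 7, y = 5.

x = 7, y = 5, maximum P = 581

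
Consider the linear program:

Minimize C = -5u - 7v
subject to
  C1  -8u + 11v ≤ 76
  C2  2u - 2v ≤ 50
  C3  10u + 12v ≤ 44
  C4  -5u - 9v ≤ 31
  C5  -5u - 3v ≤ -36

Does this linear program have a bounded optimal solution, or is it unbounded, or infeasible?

bounded optimum

Vertices and C = -5u - 7v:
  (172/11, -103/11) → C = -139/11
  (111/8, -89/8) → C = 17/2
  (10, -14/3) → C = -52/3
The feasible region has finitely many vertices and no improving ray; the minimum is -52/3 at (10, -14/3).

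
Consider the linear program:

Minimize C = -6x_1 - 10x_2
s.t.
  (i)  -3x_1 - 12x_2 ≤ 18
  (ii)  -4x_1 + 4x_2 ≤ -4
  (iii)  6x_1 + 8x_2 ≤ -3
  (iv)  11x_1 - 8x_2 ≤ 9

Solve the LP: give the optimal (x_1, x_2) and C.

Vertices and C = -6x_1 - 10x_2:
  (-2/5, -7/5) → C = 82/5
  (-3/13, -75/52) → C = 411/26
  (1/3, -2/3) → C = 14/3

x_1 = 1/3, x_2 = -2/3, minimum C = 14/3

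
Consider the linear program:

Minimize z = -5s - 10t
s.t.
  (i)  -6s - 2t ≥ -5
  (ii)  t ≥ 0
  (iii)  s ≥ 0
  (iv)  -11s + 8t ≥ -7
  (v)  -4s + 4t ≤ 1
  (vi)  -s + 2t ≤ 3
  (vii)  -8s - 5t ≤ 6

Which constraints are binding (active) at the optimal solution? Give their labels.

(i) and (v)

Corner points and z = -5s - 10t:
  (27/35, 13/70) → z = -40/7
  (9/16, 13/16) → z = -175/16
  (0, 0) → z = 0
  (7/11, 0) → z = -35/11
  (0, 1/4) → z = -5/2

The minimum is at (9/16, 13/16). Substituting into each constraint, equality holds for (i) and (v); the remaining constraints have slack.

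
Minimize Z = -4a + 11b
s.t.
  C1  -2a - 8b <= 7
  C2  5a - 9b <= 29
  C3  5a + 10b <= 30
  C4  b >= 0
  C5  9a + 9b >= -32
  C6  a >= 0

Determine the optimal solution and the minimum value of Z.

Vertices and Z = -4a + 11b:
  (112/19, 1/19) → Z = -23
  (29/5, 0) → Z = -116/5
  (0, 3) → Z = 33
  (0, 0) → Z = 0

The binding constraints are 5a - 9b = 29 and b = 0.
Solving simultaneously gives a = 29/5, b = 0.

a = 29/5, b = 0, minimum Z = -116/5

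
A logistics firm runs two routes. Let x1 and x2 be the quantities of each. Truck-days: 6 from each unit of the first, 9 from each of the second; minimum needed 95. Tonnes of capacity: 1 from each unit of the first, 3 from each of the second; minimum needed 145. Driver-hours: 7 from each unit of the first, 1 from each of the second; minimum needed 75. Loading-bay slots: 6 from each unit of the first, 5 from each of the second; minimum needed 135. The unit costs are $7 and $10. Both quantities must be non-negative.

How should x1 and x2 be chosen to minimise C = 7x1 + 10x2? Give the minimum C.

The feasible region is unbounded (it extends along (0, 1), (1, 0)), but C strictly increases along every unbounded feasible direction, so there is no improving ray and the minimum is attained at a vertex.

x1 = 4, x2 = 47, minimum C = 498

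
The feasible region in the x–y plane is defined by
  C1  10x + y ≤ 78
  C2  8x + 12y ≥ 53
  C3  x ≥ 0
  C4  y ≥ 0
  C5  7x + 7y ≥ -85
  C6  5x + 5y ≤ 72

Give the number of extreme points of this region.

Of the 14 pairwise boundary intersections, those satisfying every inequality are:
  (39/5, 0)
  (106/15, 22/3)
  (0, 53/12)
  (53/8, 0)
  (0, 72/5)

5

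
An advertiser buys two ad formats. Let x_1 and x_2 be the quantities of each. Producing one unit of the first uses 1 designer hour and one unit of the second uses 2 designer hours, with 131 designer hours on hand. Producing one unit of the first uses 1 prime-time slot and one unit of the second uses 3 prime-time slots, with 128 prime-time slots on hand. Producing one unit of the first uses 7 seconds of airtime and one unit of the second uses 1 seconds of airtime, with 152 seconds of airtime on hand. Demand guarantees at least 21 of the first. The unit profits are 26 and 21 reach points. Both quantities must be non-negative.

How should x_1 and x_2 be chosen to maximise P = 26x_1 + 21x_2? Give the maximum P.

x_1 = 21, x_2 = 5, maximum P = 651

Corner points and P = 26x_1 + 21x_2:
  (152/7, 0) → P = 3952/7
  (21, 0) → P = 546
  (21, 5) → P = 651

At the optimal vertex, 7x_1 + x_2 = 152 and x_1 = 21.
Solving simultaneously gives x_1 = 21, x_2 = 5.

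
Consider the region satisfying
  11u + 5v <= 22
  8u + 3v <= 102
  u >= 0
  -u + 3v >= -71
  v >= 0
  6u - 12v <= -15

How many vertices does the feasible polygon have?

3

Pairwise boundary intersections that survive every other constraint:
  (0, 22/5)
  (7/6, 11/6)
  (0, 5/4)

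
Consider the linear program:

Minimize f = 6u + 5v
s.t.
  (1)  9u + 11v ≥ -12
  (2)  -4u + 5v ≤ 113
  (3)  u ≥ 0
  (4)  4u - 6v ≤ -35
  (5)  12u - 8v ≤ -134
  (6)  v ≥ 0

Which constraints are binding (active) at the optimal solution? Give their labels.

Corner points and f = 6u + 5v:
  (0, 113/5) → f = 113
  (117/14, 205/7) → f = 1376/7
  (0, 67/4) → f = 335/4

The minimum is at (0, 67/4). Substituting into each constraint, equality holds for (3) and (5); the remaining constraints have slack.

(3) and (5)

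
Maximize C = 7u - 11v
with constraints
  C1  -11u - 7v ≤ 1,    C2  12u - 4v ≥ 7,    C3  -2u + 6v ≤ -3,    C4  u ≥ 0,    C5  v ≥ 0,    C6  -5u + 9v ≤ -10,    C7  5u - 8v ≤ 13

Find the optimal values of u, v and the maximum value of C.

u = 27/7, v = 11/14, maximum C = 257/14

Vertices and C = 7u - 11v:
  (11/4, 5/12) → C = 44/3
  (27/7, 11/14) → C = 257/14
  (2, 0) → C = 14
  (13/5, 0) → C = 91/5

At the optimal vertex, -2u + 6v = -3 and 5u - 8v = 13.
Solving simultaneously gives u = 27/7, v = 11/14.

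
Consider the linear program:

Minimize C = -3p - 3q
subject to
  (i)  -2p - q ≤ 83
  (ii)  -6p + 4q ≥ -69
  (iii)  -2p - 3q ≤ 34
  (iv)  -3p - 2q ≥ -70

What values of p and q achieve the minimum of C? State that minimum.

p = -236, q = 389, minimum C = -459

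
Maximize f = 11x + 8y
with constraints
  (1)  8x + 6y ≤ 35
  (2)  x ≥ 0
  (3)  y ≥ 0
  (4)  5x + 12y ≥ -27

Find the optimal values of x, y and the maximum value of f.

x = 35/8, y = 0, maximum f = 385/8

Corner points and f = 11x + 8y:
  (0, 35/6) → f = 140/3
  (35/8, 0) → f = 385/8
  (0, 0) → f = 0

The optimum lies where 8x + 6y = 35 and y = 0.
Solving simultaneously gives x = 35/8, y = 0.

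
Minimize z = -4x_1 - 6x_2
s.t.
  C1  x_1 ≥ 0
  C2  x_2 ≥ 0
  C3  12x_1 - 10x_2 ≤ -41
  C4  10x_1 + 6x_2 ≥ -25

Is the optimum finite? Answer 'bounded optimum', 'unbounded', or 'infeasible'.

From the feasible point (0, 41/10), moving in the direction (0, 1) keeps every constraint satisfied while z decreases without bound.

unbounded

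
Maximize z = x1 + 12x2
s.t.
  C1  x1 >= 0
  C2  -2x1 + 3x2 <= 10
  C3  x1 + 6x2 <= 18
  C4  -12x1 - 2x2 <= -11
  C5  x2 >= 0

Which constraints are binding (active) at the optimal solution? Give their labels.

Feasible corners and z = x1 + 12x2:
  (3/7, 41/14) → z = 249/7
  (18, 0) → z = 18
  (11/12, 0) → z = 11/12

The maximum is at (3/7, 41/14). Substituting into each constraint, equality holds for C3 and C4; the remaining constraints have slack.

C3 and C4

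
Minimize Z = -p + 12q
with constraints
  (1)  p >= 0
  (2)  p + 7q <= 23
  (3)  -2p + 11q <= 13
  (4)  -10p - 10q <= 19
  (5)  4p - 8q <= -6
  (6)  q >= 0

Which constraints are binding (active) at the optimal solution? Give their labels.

(1) and (5)

Feasible corners and Z = -p + 12q:
  (0, 13/11) → Z = 156/11
  (0, 3/4) → Z = 9
  (19/14, 10/7) → Z = 221/14

The minimum is at (0, 3/4). Substituting into each constraint, equality holds for (1) and (5); the remaining constraints have slack.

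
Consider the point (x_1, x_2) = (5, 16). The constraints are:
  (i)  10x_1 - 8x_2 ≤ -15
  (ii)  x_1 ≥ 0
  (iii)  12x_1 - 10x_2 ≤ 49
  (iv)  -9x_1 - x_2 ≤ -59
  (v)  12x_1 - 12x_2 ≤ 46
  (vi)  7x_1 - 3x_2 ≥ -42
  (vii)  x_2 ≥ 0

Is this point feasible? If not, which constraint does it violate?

(i): -78 ≤ -15 ✓
(ii): 5 ≥ 0 ✓
(iii): -100 ≤ 49 ✓
(iv): -61 ≤ -59 ✓
(v): -132 ≤ 46 ✓
(vi): -13 ≥ -42 ✓
(vii): 16 ≥ 0 ✓

feasible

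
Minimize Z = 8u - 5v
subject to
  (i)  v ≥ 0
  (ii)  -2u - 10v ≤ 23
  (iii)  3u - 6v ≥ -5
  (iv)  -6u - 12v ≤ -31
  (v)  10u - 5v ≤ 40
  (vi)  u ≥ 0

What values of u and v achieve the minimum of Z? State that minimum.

Corner points and Z = 8u - 5v:
  (7/4, 41/24) → Z = 131/24
  (53/9, 34/9) → Z = 254/9
  (127/30, 7/15) → Z = 473/15

u = 7/4, v = 41/24, minimum Z = 131/24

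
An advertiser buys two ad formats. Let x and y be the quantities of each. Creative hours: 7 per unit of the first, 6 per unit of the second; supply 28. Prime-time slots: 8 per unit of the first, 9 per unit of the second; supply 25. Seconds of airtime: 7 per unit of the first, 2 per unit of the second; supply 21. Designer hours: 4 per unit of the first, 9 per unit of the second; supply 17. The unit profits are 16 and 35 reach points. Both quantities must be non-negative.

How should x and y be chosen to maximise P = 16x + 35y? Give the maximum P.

Corner points and P = 16x + 35y:
  (0, 0) → P = 0
  (0, 17/9) → P = 595/9
  (3, 0) → P = 48
  (139/47, 7/47) → P = 2469/47
  (2, 1) → P = 67

The binding constraints are 8x + 9y = 25 and 4x + 9y = 17.
Solving simultaneously gives x = 2, y = 1.

x = 2, y = 1, maximum P = 67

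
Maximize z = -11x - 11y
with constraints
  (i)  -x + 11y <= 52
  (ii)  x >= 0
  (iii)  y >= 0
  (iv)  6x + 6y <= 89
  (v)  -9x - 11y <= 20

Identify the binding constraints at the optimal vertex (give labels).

Vertices and z = -11x - 11y:
  (0, 52/11) → z = -52
  (667/72, 401/72) → z = -979/6
  (0, 0) → z = 0
  (89/6, 0) → z = -979/6

The maximum is at (0, 0). Substituting into each constraint, equality holds for (ii) and (iii); the remaining constraints have slack.

(ii) and (iii)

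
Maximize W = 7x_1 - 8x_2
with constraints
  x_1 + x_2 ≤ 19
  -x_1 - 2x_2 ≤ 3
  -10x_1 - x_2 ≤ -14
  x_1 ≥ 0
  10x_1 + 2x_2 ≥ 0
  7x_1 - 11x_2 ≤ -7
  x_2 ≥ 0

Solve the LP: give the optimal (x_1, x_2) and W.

Vertices and W = 7x_1 - 8x_2:
  (0, 19) → W = -152
  (101/9, 70/9) → W = 49/3
  (0, 14) → W = -112
  (49/39, 56/39) → W = -35/13

The binding constraints are x_1 + x_2 = 19 and 7x_1 - 11x_2 = -7.
Solving simultaneously gives x_1 = 101/9, x_2 = 70/9.

x_1 = 101/9, x_2 = 70/9, maximum W = 49/3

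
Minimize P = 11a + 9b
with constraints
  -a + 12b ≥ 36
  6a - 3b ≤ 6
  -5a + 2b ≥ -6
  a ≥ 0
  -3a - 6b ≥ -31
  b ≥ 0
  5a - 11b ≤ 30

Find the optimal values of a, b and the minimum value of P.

a = 0, b = 3, minimum P = 27

Feasible corners and P = 11a + 9b:
  (72/29, 93/29) → P = 1629/29
  (0, 3) → P = 27
  (49/18, 137/36) → P = 2311/36
  (0, 31/6) → P = 93/2

The optimum lies where -a + 12b = 36 and a = 0.
Solving simultaneously gives a = 0, b = 3.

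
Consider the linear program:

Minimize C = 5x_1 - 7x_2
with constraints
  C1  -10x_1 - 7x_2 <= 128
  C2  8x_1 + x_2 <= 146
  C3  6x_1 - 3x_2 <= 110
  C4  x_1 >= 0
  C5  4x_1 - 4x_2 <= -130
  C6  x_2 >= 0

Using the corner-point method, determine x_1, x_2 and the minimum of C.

x_1 = 0, x_2 = 146, minimum C = -1022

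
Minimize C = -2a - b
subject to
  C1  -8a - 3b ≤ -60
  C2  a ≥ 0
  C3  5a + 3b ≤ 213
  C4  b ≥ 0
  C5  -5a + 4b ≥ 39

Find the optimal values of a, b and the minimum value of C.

a = 21, b = 36, minimum C = -78

Feasible corners and C = -2a - b:
  (0, 20) → C = -20
  (123/47, 612/47) → C = -858/47
  (0, 71) → C = -71
  (21, 36) → C = -78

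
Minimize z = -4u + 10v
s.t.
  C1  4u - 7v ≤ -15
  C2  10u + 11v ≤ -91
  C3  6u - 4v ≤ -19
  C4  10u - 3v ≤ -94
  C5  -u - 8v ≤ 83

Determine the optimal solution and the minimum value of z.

u = -701/39, v = -317/39, minimum z = -122/13

The feasible region is unbounded (it extends along (-11, 10), (-8, 1)), but z strictly increases along every unbounded feasible direction, so there is no improving ray and the minimum is attained at a vertex.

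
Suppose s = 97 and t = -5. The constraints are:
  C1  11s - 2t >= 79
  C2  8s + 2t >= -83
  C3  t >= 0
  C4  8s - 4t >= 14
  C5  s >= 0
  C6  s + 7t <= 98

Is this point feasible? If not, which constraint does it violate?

not feasible — violates C3

Constraint C3: t = -5, which is not ≥ 0. All other constraints are satisfied.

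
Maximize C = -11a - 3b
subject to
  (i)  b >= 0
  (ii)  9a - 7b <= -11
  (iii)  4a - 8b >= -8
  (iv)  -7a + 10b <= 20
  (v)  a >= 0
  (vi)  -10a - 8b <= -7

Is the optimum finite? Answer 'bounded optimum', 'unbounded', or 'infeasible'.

infeasible

The boundaries b = 0 and -10a - 8b = -7 meet at (7/10, 0), but that point violates 9a - 7b ≤ -11. Every candidate vertex is excluded by some other constraint, so the feasible region is empty.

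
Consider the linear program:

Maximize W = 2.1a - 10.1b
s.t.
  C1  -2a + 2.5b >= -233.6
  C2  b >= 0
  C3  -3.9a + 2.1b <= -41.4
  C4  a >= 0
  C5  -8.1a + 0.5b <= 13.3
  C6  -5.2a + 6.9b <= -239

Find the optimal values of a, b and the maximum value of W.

Feasible corners and W = 2.1a - 10.1b:
  (584/5, 0) → W = 6132/25
  (50717/40, 9209/10) → W = -2655379/400
  (1195/26, 0) → W = 5019/52

a = 116.8, b = 0, maximum W = 245.28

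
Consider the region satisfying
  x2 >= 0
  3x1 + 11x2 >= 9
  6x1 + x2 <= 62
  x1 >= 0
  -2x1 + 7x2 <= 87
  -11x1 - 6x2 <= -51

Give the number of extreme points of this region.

Of the 15 pairwise boundary intersections, those satisfying every inequality are:
  (31/3, 0)
  (51/11, 0)
  (347/44, 323/22)
  (0, 87/7)
  (0, 17/2)

5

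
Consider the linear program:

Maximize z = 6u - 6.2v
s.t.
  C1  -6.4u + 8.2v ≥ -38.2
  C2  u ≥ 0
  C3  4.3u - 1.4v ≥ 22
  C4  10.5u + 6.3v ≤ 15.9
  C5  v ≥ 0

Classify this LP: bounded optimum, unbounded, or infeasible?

The boundaries -6.4u + 8.2v = -38.2 and v = 0 meet at (5.96875, 0), but that point violates 10.5u + 6.3v ≤ 15.9. Every candidate vertex is excluded by some other constraint, so the feasible region is empty.

infeasible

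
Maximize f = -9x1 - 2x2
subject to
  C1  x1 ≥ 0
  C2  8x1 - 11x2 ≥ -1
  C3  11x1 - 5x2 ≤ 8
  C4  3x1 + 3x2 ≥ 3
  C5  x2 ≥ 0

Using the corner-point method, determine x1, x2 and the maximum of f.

x1 = 10/19, x2 = 9/19, maximum f = -108/19

Corner points and f = -9x1 - 2x2:
  (31/27, 25/27) → f = -329/27
  (10/19, 9/19) → f = -108/19
  (13/16, 3/16) → f = -123/16

The optimum lies where 8x1 - 11x2 = -1 and 3x1 + 3x2 = 3.
Solving simultaneously gives x1 = 10/19, x2 = 9/19.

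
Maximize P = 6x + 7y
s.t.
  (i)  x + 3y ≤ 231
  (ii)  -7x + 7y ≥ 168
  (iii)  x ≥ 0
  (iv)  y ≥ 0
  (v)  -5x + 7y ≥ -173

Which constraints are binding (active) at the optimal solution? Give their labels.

(i) and (ii)

Feasible corners and P = 6x + 7y:
  (159/4, 255/4) → P = 2739/4
  (0, 77) → P = 539
  (0, 24) → P = 168

The maximum is at (159/4, 255/4). Substituting into each constraint, equality holds for (i) and (ii); the remaining constraints have slack.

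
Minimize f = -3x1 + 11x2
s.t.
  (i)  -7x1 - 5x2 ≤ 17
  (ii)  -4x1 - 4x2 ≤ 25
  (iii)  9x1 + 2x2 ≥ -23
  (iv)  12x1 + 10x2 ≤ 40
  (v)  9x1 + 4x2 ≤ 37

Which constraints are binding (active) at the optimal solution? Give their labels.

(ii) and (v)

Extreme points and f = -3x1 + 11x2:
  (57/8, -107/8) → f = -337/2
  (-81/31, 8/31) → f = 331/31
  (62/5, -373/20) → f = -4847/20
  (-155/33, 106/11) → f = 1321/11
  (5, -2) → f = -37

The minimum is at (62/5, -373/20). Substituting into each constraint, equality holds for (ii) and (v); the remaining constraints have slack.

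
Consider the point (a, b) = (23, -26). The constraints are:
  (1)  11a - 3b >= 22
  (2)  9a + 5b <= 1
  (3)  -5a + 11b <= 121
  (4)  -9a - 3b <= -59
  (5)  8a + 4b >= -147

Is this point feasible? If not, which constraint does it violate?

not feasible — violates (2)

Constraint (2): 9a + 5b = 77, which is not ≤ 1. All other constraints are satisfied.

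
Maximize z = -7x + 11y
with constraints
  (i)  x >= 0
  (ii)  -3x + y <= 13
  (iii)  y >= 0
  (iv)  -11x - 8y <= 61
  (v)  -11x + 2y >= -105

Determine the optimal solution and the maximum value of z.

x = 131/5, y = 458/5, maximum z = 4121/5

Corner points and z = -7x + 11y:
  (0, 13) → z = 143
  (0, 0) → z = 0
  (131/5, 458/5) → z = 4121/5
  (105/11, 0) → z = -735/11

At the optimal vertex, -3x + y = 13 and -11x + 2y = -105.
Solving simultaneously gives x = 131/5, y = 458/5.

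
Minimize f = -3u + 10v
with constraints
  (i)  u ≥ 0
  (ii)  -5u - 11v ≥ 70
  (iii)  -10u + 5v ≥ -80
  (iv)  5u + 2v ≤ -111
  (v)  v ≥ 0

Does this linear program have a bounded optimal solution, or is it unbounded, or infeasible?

infeasible

The boundaries -5u - 11v = 70 and 5u + 2v = -111 meet at (-1081/45, 41/9), but that point violates u ≥ 0. Every candidate vertex is excluded by some other constraint, so the feasible region is empty.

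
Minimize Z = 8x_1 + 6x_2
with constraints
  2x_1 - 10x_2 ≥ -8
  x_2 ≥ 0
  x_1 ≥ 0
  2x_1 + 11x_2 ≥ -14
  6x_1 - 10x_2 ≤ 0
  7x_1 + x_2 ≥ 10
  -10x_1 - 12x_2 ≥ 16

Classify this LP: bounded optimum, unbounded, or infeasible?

infeasible

The boundaries 2x_1 - 10x_2 = -8 and 6x_1 - 10x_2 = 0 meet at (2, 6/5), but that point violates -10x_1 - 12x_2 ≥ 16. Every candidate vertex is excluded by some other constraint, so the feasible region is empty.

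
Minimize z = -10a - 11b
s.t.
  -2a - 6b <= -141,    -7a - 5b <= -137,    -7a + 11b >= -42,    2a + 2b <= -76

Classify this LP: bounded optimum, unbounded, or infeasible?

infeasible

The boundaries -2a - 6b = -141 and -7a - 5b = -137 meet at (117/32, 713/32), but that point violates 2a + 2b ≤ -76. Every candidate vertex is excluded by some other constraint, so the feasible region is empty.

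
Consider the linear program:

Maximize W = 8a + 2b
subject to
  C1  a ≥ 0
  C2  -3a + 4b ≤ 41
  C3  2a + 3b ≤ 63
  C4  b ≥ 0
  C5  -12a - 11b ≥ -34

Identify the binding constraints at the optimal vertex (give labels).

C4 and C5

Feasible corners and W = 8a + 2b:
  (0, 0) → W = 0
  (0, 34/11) → W = 68/11
  (17/6, 0) → W = 68/3

The maximum is at (17/6, 0). Substituting into each constraint, equality holds for C4 and C5; the remaining constraints have slack.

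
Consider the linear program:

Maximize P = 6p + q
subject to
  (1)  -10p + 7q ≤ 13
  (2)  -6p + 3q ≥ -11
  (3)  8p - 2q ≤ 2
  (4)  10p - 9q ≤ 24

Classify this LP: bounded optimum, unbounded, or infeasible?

Feasible corners and P = 6p + q:
  (10/9, 31/9) → P = 91/9
  (-57/4, -37/2) → P = -104
  (-15/26, -43/13) → P = -88/13
The feasible region has finitely many vertices and no improving ray; the maximum is 91/9 at (10/9, 31/9).

bounded optimum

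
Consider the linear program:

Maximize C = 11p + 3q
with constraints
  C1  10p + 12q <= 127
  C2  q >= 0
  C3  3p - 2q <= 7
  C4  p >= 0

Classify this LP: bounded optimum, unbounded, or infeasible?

Corner points and C = 11p + 3q:
  (169/28, 311/56) → C = 4651/56
  (0, 127/12) → C = 127/4
  (7/3, 0) → C = 77/3
  (0, 0) → C = 0
The feasible region has finitely many vertices and no improving ray; the maximum is 4651/56 at (169/28, 311/56).

bounded optimum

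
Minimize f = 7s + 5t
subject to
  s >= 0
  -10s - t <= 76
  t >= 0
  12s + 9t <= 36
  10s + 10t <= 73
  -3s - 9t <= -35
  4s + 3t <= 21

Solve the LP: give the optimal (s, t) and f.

s = 0, t = 35/9, minimum f = 175/9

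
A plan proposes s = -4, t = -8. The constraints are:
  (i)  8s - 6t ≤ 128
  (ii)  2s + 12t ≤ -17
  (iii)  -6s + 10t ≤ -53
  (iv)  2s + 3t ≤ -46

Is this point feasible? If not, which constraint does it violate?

Constraint (iv): 2s + 3t = -32, which is not ≤ -46. All other constraints are satisfied.

not feasible — violates (iv)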